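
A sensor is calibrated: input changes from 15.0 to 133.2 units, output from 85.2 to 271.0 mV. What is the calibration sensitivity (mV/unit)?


Sensitivity = (y2 - y1) / (x2 - x1).
S = (271.0 - 85.2) / (133.2 - 15.0)
S = 185.8 / 118.2
S = 1.5719 mV/unit

1.5719 mV/unit


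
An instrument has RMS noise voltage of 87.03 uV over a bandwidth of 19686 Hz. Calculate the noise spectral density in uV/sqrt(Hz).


Noise spectral density = Vrms / sqrt(BW).
NSD = 87.03 / sqrt(19686)
NSD = 87.03 / 140.3068
NSD = 0.6203 uV/sqrt(Hz)

0.6203 uV/sqrt(Hz)


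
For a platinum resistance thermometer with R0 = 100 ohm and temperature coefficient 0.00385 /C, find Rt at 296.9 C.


The RTD equation: Rt = R0 * (1 + alpha * T).
Rt = 100 * (1 + 0.00385 * 296.9)
Rt = 100 * (1 + 1.143065)
Rt = 100 * 2.143065
Rt = 214.306 ohm

214.306 ohm


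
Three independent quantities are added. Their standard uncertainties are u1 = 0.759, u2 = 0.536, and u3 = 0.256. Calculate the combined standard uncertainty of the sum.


For a sum of independent quantities, uc = sqrt(u1^2 + u2^2 + u3^2).
uc = sqrt(0.759^2 + 0.536^2 + 0.256^2)
uc = sqrt(0.576081 + 0.287296 + 0.065536)
uc = 0.9638

0.9638


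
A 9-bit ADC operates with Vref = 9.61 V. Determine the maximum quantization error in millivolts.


The maximum quantization error is +/- LSB/2.
LSB = Vref / 2^n = 9.61 / 512 = 0.01876953 V
Max error = LSB / 2 = 0.01876953 / 2 = 0.00938477 V
Max error = 9.3848 mV

9.3848 mV


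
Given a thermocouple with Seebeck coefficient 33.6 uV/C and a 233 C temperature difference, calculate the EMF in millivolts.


The thermocouple output V = sensitivity * dT.
V = 33.6 uV/C * 233 C
V = 7828.8 uV
V = 7.829 mV

7.829 mV


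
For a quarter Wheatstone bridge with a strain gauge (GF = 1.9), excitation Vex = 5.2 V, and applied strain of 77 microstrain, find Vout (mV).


Quarter bridge output: Vout = (GF * epsilon * Vex) / 4.
Vout = (1.9 * 77e-6 * 5.2) / 4
Vout = 0.00076076 / 4 V
Vout = 0.00019019 V = 0.1902 mV

0.1902 mV


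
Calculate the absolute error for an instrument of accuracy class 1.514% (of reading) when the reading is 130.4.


Absolute error = (accuracy% / 100) * reading.
Error = (1.514 / 100) * 130.4
Error = 0.01514 * 130.4
Error = 1.9743

1.9743


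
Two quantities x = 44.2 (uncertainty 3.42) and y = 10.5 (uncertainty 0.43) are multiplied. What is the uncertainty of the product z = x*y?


For a product z = x*y, the relative uncertainty is:
uz/z = sqrt((ux/x)^2 + (uy/y)^2)
Relative uncertainties: ux/x = 3.42/44.2 = 0.077376
uy/y = 0.43/10.5 = 0.040952
z = 44.2 * 10.5 = 464.1
uz = 464.1 * sqrt(0.077376^2 + 0.040952^2) = 40.629

40.629


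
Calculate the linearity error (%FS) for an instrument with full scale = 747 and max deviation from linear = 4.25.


Linearity error = (max deviation / full scale) * 100%.
Linearity = (4.25 / 747) * 100
Linearity = 0.569 %FS

0.569 %FS


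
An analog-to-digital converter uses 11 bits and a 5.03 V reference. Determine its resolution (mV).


The resolution (LSB) of an ADC is Vref / 2^n.
LSB = 5.03 / 2^11
LSB = 5.03 / 2048
LSB = 0.00245605 V = 2.45605469 mV

2.45605469 mV


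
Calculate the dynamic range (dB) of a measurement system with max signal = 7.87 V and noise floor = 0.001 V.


Dynamic range = 20 * log10(Vmax / Vnoise).
DR = 20 * log10(7.87 / 0.001)
DR = 20 * log10(7870.0)
DR = 77.92 dB

77.92 dB


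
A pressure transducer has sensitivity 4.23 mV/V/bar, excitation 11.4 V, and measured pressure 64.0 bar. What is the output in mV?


Output = sensitivity * Vex * P.
Vout = 4.23 * 11.4 * 64.0
Vout = 48.222 * 64.0
Vout = 3086.21 mV

3086.21 mV


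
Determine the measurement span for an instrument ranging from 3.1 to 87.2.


Span = upper range - lower range.
Span = 87.2 - (3.1)
Span = 84.1

84.1


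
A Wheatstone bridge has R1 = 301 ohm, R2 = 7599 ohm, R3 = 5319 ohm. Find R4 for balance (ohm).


At balance: R1*R4 = R2*R3, so R4 = R2*R3/R1.
R4 = 7599 * 5319 / 301
R4 = 40419081 / 301
R4 = 134282.66 ohm

134282.66 ohm


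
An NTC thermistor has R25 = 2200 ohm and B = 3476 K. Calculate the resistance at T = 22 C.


NTC thermistor equation: Rt = R25 * exp(B * (1/T - 1/T25)).
T in Kelvin: 295.15 K, T25 = 298.15 K
1/T - 1/T25 = 1/295.15 - 1/298.15 = 3.409e-05
B * (1/T - 1/T25) = 3476 * 3.409e-05 = 0.1185
Rt = 2200 * exp(0.1185) = 2476.8 ohm

2476.8 ohm


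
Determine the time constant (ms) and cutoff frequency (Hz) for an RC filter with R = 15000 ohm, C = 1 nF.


Time constant: tau = R * C.
tau = 15000 * 1.00e-09 = 1.5e-05 s
tau = 0.015 ms
Cutoff frequency: fc = 1 / (2*pi*R*C).
fc = 1 / (2*pi*1.5e-05) = 10610.33 Hz

tau = 0.015 ms, fc = 10610.33 Hz


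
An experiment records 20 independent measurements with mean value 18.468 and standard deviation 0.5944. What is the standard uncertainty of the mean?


The standard uncertainty for Type A evaluation is u = s / sqrt(n).
u = 0.5944 / sqrt(20)
u = 0.5944 / 4.4721
u = 0.1329

0.1329


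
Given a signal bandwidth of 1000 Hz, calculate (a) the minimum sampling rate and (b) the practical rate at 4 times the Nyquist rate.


By Nyquist theorem, fs_min = 2 * fmax.
fs_min = 2 * 1000 = 2000 Hz
Practical rate = 4 * fs_min = 4 * 2000 = 8000 Hz

fs_min = 2000 Hz, fs_practical = 8000 Hz


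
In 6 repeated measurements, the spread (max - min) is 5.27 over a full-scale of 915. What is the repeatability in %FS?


Repeatability = (spread / full scale) * 100%.
R = (5.27 / 915) * 100
R = 0.576 %FS

0.576 %FS


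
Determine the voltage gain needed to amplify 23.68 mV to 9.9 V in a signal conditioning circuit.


Gain = Vout / Vin (converting to same units).
G = 9.9 V / 23.68 mV
G = 9900.0 mV / 23.68 mV
G = 418.07

418.07


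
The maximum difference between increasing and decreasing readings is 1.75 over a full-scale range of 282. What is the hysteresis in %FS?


Hysteresis = (max difference / full scale) * 100%.
H = (1.75 / 282) * 100
H = 0.621 %FS

0.621 %FS


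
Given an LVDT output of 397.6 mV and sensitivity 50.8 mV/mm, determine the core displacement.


Displacement = Vout / sensitivity.
d = 397.6 / 50.8
d = 7.827 mm

7.827 mm


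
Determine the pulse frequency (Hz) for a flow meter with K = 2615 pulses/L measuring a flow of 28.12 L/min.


Frequency = K * Q / 60 (converting L/min to L/s).
f = 2615 * 28.12 / 60
f = 73533.8 / 60
f = 1225.56 Hz

1225.56 Hz


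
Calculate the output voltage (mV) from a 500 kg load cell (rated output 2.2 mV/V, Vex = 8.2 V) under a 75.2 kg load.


Vout = rated_output * Vex * (load / capacity).
Vout = 2.2 * 8.2 * (75.2 / 500)
Vout = 2.2 * 8.2 * 0.1504
Vout = 2.713 mV

2.713 mV


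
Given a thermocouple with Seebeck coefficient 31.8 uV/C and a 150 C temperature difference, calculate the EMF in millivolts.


The thermocouple output V = sensitivity * dT.
V = 31.8 uV/C * 150 C
V = 4770.0 uV
V = 4.77 mV

4.77 mV


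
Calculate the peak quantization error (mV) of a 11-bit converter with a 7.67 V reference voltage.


The maximum quantization error is +/- LSB/2.
LSB = Vref / 2^n = 7.67 / 2048 = 0.00374512 V
Max error = LSB / 2 = 0.00374512 / 2 = 0.00187256 V
Max error = 1.8726 mV

1.8726 mV


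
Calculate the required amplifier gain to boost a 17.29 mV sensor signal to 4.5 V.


Gain = Vout / Vin (converting to same units).
G = 4.5 V / 17.29 mV
G = 4500.0 mV / 17.29 mV
G = 260.27

260.27


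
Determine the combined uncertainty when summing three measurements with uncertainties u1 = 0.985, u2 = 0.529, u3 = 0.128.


For a sum of independent quantities, uc = sqrt(u1^2 + u2^2 + u3^2).
uc = sqrt(0.985^2 + 0.529^2 + 0.128^2)
uc = sqrt(0.970225 + 0.279841 + 0.016384)
uc = 1.1254

1.1254


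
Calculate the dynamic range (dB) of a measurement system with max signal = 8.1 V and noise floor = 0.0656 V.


Dynamic range = 20 * log10(Vmax / Vnoise).
DR = 20 * log10(8.1 / 0.0656)
DR = 20 * log10(123.48)
DR = 41.83 dB

41.83 dB


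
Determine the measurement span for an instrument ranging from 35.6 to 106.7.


Span = upper range - lower range.
Span = 106.7 - (35.6)
Span = 71.1

71.1


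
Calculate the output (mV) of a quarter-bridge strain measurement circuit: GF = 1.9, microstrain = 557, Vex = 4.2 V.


Quarter bridge output: Vout = (GF * epsilon * Vex) / 4.
Vout = (1.9 * 557e-6 * 4.2) / 4
Vout = 0.00444486 / 4 V
Vout = 0.00111121 V = 1.1112 mV

1.1112 mV


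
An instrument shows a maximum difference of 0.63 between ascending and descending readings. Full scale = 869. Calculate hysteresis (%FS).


Hysteresis = (max difference / full scale) * 100%.
H = (0.63 / 869) * 100
H = 0.072 %FS

0.072 %FS


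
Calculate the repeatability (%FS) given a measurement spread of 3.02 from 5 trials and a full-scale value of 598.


Repeatability = (spread / full scale) * 100%.
R = (3.02 / 598) * 100
R = 0.505 %FS

0.505 %FS


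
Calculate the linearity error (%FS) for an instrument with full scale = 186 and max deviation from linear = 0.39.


Linearity error = (max deviation / full scale) * 100%.
Linearity = (0.39 / 186) * 100
Linearity = 0.21 %FS

0.21 %FS


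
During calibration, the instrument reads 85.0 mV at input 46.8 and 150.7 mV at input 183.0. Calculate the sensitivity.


Sensitivity = (y2 - y1) / (x2 - x1).
S = (150.7 - 85.0) / (183.0 - 46.8)
S = 65.7 / 136.2
S = 0.4824 mV/unit

0.4824 mV/unit


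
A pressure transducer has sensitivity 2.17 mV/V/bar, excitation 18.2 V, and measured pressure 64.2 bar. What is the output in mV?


Output = sensitivity * Vex * P.
Vout = 2.17 * 18.2 * 64.2
Vout = 39.494 * 64.2
Vout = 2535.51 mV

2535.51 mV


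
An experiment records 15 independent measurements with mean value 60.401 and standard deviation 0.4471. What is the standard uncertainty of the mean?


The standard uncertainty for Type A evaluation is u = s / sqrt(n).
u = 0.4471 / sqrt(15)
u = 0.4471 / 3.873
u = 0.1154

0.1154


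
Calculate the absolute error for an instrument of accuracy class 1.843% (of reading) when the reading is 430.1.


Absolute error = (accuracy% / 100) * reading.
Error = (1.843 / 100) * 430.1
Error = 0.01843 * 430.1
Error = 7.9267

7.9267


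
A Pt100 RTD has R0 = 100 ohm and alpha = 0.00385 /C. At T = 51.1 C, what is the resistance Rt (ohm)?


The RTD equation: Rt = R0 * (1 + alpha * T).
Rt = 100 * (1 + 0.00385 * 51.1)
Rt = 100 * (1 + 0.196735)
Rt = 100 * 1.196735
Rt = 119.674 ohm

119.674 ohm


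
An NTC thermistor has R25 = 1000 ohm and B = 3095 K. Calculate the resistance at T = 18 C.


NTC thermistor equation: Rt = R25 * exp(B * (1/T - 1/T25)).
T in Kelvin: 291.15 K, T25 = 298.15 K
1/T - 1/T25 = 1/291.15 - 1/298.15 = 8.064e-05
B * (1/T - 1/T25) = 3095 * 8.064e-05 = 0.2496
Rt = 1000 * exp(0.2496) = 1283.5 ohm

1283.5 ohm


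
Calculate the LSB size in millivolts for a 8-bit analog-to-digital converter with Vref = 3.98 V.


The resolution (LSB) of an ADC is Vref / 2^n.
LSB = 3.98 / 2^8
LSB = 3.98 / 256
LSB = 0.01554687 V = 15.546875 mV

15.546875 mV


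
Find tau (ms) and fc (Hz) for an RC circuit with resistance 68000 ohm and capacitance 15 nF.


Time constant: tau = R * C.
tau = 68000 * 1.50e-08 = 0.00102 s
tau = 1.02 ms
Cutoff frequency: fc = 1 / (2*pi*R*C).
fc = 1 / (2*pi*0.00102) = 156.03 Hz

tau = 1.02 ms, fc = 156.03 Hz


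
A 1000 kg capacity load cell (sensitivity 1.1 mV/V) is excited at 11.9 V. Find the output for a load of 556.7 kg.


Vout = rated_output * Vex * (load / capacity).
Vout = 1.1 * 11.9 * (556.7 / 1000)
Vout = 1.1 * 11.9 * 0.5567
Vout = 7.287 mV

7.287 mV


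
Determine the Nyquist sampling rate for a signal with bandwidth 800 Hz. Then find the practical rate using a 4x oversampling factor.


By Nyquist theorem, fs_min = 2 * fmax.
fs_min = 2 * 800 = 1600 Hz
Practical rate = 4 * fs_min = 4 * 1600 = 6400 Hz

fs_min = 1600 Hz, fs_practical = 6400 Hz


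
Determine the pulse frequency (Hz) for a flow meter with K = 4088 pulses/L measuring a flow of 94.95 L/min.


Frequency = K * Q / 60 (converting L/min to L/s).
f = 4088 * 94.95 / 60
f = 388155.6 / 60
f = 6469.26 Hz

6469.26 Hz


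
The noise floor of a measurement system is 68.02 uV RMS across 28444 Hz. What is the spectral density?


Noise spectral density = Vrms / sqrt(BW).
NSD = 68.02 / sqrt(28444)
NSD = 68.02 / 168.6535
NSD = 0.4033 uV/sqrt(Hz)

0.4033 uV/sqrt(Hz)


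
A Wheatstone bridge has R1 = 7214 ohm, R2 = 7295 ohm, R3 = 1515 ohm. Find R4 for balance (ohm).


At balance: R1*R4 = R2*R3, so R4 = R2*R3/R1.
R4 = 7295 * 1515 / 7214
R4 = 11051925 / 7214
R4 = 1532.01 ohm

1532.01 ohm


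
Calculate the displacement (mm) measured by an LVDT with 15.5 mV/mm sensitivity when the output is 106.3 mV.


Displacement = Vout / sensitivity.
d = 106.3 / 15.5
d = 6.858 mm

6.858 mm


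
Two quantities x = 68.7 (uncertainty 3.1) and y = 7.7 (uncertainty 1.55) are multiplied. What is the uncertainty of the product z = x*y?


For a product z = x*y, the relative uncertainty is:
uz/z = sqrt((ux/x)^2 + (uy/y)^2)
Relative uncertainties: ux/x = 3.1/68.7 = 0.045124
uy/y = 1.55/7.7 = 0.201299
z = 68.7 * 7.7 = 529.0
uz = 529.0 * sqrt(0.045124^2 + 0.201299^2) = 109.128

109.128


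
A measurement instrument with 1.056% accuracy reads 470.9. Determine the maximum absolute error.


Absolute error = (accuracy% / 100) * reading.
Error = (1.056 / 100) * 470.9
Error = 0.01056 * 470.9
Error = 4.9727

4.9727


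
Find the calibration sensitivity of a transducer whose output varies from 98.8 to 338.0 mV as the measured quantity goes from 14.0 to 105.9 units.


Sensitivity = (y2 - y1) / (x2 - x1).
S = (338.0 - 98.8) / (105.9 - 14.0)
S = 239.2 / 91.9
S = 2.6028 mV/unit

2.6028 mV/unit


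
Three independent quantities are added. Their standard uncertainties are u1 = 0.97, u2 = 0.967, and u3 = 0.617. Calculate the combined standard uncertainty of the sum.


For a sum of independent quantities, uc = sqrt(u1^2 + u2^2 + u3^2).
uc = sqrt(0.97^2 + 0.967^2 + 0.617^2)
uc = sqrt(0.9409 + 0.935089 + 0.380689)
uc = 1.5022

1.5022


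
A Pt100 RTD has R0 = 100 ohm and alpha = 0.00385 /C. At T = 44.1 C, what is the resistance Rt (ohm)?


The RTD equation: Rt = R0 * (1 + alpha * T).
Rt = 100 * (1 + 0.00385 * 44.1)
Rt = 100 * (1 + 0.169785)
Rt = 100 * 1.169785
Rt = 116.979 ohm

116.979 ohm


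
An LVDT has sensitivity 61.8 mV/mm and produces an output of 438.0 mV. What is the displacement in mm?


Displacement = Vout / sensitivity.
d = 438.0 / 61.8
d = 7.087 mm

7.087 mm


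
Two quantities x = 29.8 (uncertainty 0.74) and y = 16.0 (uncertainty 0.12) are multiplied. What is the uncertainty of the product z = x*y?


For a product z = x*y, the relative uncertainty is:
uz/z = sqrt((ux/x)^2 + (uy/y)^2)
Relative uncertainties: ux/x = 0.74/29.8 = 0.024832
uy/y = 0.12/16.0 = 0.0075
z = 29.8 * 16.0 = 476.8
uz = 476.8 * sqrt(0.024832^2 + 0.0075^2) = 12.368

12.368


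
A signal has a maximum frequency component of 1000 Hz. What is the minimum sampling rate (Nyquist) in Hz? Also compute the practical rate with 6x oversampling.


By Nyquist theorem, fs_min = 2 * fmax.
fs_min = 2 * 1000 = 2000 Hz
Practical rate = 6 * fs_min = 6 * 2000 = 12000 Hz

fs_min = 2000 Hz, fs_practical = 12000 Hz


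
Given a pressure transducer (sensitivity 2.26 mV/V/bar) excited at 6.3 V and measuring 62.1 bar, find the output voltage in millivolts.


Output = sensitivity * Vex * P.
Vout = 2.26 * 6.3 * 62.1
Vout = 14.238 * 62.1
Vout = 884.18 mV

884.18 mV


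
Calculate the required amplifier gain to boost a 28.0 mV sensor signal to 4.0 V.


Gain = Vout / Vin (converting to same units).
G = 4.0 V / 28.0 mV
G = 4000.0 mV / 28.0 mV
G = 142.86

142.86


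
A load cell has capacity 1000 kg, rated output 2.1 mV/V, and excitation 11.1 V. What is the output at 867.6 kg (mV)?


Vout = rated_output * Vex * (load / capacity).
Vout = 2.1 * 11.1 * (867.6 / 1000)
Vout = 2.1 * 11.1 * 0.8676
Vout = 20.224 mV

20.224 mV


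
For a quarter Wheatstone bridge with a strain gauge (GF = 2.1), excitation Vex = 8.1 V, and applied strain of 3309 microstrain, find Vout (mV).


Quarter bridge output: Vout = (GF * epsilon * Vex) / 4.
Vout = (2.1 * 3309e-6 * 8.1) / 4
Vout = 0.05628609 / 4 V
Vout = 0.01407152 V = 14.0715 mV

14.0715 mV


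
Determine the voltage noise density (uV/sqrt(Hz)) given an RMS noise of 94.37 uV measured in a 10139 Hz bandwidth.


Noise spectral density = Vrms / sqrt(BW).
NSD = 94.37 / sqrt(10139)
NSD = 94.37 / 100.6926
NSD = 0.9372 uV/sqrt(Hz)

0.9372 uV/sqrt(Hz)


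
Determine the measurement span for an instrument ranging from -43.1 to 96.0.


Span = upper range - lower range.
Span = 96.0 - (-43.1)
Span = 139.1

139.1


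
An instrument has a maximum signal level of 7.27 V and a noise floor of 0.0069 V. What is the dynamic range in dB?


Dynamic range = 20 * log10(Vmax / Vnoise).
DR = 20 * log10(7.27 / 0.0069)
DR = 20 * log10(1053.62)
DR = 60.45 dB

60.45 dB


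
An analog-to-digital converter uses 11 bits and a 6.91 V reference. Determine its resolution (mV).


The resolution (LSB) of an ADC is Vref / 2^n.
LSB = 6.91 / 2^11
LSB = 6.91 / 2048
LSB = 0.00337402 V = 3.37402344 mV

3.37402344 mV


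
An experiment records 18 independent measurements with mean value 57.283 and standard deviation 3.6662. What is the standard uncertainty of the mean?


The standard uncertainty for Type A evaluation is u = s / sqrt(n).
u = 3.6662 / sqrt(18)
u = 3.6662 / 4.2426
u = 0.8641

0.8641


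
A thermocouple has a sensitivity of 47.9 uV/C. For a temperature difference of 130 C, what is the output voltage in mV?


The thermocouple output V = sensitivity * dT.
V = 47.9 uV/C * 130 C
V = 6227.0 uV
V = 6.227 mV

6.227 mV


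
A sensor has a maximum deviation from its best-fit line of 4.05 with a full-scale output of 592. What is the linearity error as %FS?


Linearity error = (max deviation / full scale) * 100%.
Linearity = (4.05 / 592) * 100
Linearity = 0.684 %FS

0.684 %FS


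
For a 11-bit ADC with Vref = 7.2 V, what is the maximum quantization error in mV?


The maximum quantization error is +/- LSB/2.
LSB = Vref / 2^n = 7.2 / 2048 = 0.00351563 V
Max error = LSB / 2 = 0.00351563 / 2 = 0.00175781 V
Max error = 1.7578 mV

1.7578 mV


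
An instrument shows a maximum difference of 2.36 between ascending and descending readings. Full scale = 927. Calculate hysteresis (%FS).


Hysteresis = (max difference / full scale) * 100%.
H = (2.36 / 927) * 100
H = 0.255 %FS

0.255 %FS


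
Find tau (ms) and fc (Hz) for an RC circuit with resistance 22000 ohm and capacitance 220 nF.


Time constant: tau = R * C.
tau = 22000 * 2.20e-07 = 0.00484 s
tau = 4.84 ms
Cutoff frequency: fc = 1 / (2*pi*R*C).
fc = 1 / (2*pi*0.00484) = 32.88 Hz

tau = 4.84 ms, fc = 32.88 Hz


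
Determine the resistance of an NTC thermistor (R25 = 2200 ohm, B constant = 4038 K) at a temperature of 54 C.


NTC thermistor equation: Rt = R25 * exp(B * (1/T - 1/T25)).
T in Kelvin: 327.15 K, T25 = 298.15 K
1/T - 1/T25 = 1/327.15 - 1/298.15 = -0.00029731
B * (1/T - 1/T25) = 4038 * -0.00029731 = -1.2006
Rt = 2200 * exp(-1.2006) = 662.3 ohm

662.3 ohm


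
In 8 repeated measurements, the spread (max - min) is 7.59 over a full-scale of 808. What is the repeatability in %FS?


Repeatability = (spread / full scale) * 100%.
R = (7.59 / 808) * 100
R = 0.939 %FS

0.939 %FS


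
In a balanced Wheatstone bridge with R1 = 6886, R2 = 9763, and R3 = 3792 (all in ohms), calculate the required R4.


At balance: R1*R4 = R2*R3, so R4 = R2*R3/R1.
R4 = 9763 * 3792 / 6886
R4 = 37021296 / 6886
R4 = 5376.31 ohm

5376.31 ohm


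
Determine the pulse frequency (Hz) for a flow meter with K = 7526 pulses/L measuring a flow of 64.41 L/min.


Frequency = K * Q / 60 (converting L/min to L/s).
f = 7526 * 64.41 / 60
f = 484749.66 / 60
f = 8079.16 Hz

8079.16 Hz


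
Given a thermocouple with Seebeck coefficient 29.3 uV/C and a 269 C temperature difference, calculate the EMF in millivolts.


The thermocouple output V = sensitivity * dT.
V = 29.3 uV/C * 269 C
V = 7881.7 uV
V = 7.882 mV

7.882 mV


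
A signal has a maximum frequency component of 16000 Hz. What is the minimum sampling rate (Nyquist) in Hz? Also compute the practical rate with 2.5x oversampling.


By Nyquist theorem, fs_min = 2 * fmax.
fs_min = 2 * 16000 = 32000 Hz
Practical rate = 2.5 * fs_min = 2.5 * 32000 = 80000 Hz

fs_min = 32000 Hz, fs_practical = 80000 Hz


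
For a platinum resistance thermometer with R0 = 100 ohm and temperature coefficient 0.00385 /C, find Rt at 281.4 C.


The RTD equation: Rt = R0 * (1 + alpha * T).
Rt = 100 * (1 + 0.00385 * 281.4)
Rt = 100 * (1 + 1.08339)
Rt = 100 * 2.08339
Rt = 208.339 ohm

208.339 ohm


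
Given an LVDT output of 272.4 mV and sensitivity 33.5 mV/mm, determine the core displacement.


Displacement = Vout / sensitivity.
d = 272.4 / 33.5
d = 8.131 mm

8.131 mm


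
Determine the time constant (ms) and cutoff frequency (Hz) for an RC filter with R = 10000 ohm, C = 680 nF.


Time constant: tau = R * C.
tau = 10000 * 6.80e-07 = 0.0068 s
tau = 6.8 ms
Cutoff frequency: fc = 1 / (2*pi*R*C).
fc = 1 / (2*pi*0.0068) = 23.41 Hz

tau = 6.8 ms, fc = 23.41 Hz


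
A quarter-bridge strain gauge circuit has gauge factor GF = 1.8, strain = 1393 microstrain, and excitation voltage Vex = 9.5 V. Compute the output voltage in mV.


Quarter bridge output: Vout = (GF * epsilon * Vex) / 4.
Vout = (1.8 * 1393e-6 * 9.5) / 4
Vout = 0.0238203 / 4 V
Vout = 0.00595507 V = 5.9551 mV

5.9551 mV


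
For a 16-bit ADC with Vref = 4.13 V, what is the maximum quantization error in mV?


The maximum quantization error is +/- LSB/2.
LSB = Vref / 2^n = 4.13 / 65536 = 6.302e-05 V
Max error = LSB / 2 = 6.302e-05 / 2 = 3.151e-05 V
Max error = 0.0315 mV

0.0315 mV


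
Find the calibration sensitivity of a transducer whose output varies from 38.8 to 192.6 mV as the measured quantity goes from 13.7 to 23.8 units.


Sensitivity = (y2 - y1) / (x2 - x1).
S = (192.6 - 38.8) / (23.8 - 13.7)
S = 153.8 / 10.1
S = 15.2277 mV/unit

15.2277 mV/unit


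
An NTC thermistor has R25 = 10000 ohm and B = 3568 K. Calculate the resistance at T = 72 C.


NTC thermistor equation: Rt = R25 * exp(B * (1/T - 1/T25)).
T in Kelvin: 345.15 K, T25 = 298.15 K
1/T - 1/T25 = 1/345.15 - 1/298.15 = -0.00045673
B * (1/T - 1/T25) = 3568 * -0.00045673 = -1.6296
Rt = 10000 * exp(-1.6296) = 1960.1 ohm

1960.1 ohm


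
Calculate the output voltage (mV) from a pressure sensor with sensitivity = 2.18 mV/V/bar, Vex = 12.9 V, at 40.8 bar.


Output = sensitivity * Vex * P.
Vout = 2.18 * 12.9 * 40.8
Vout = 28.122 * 40.8
Vout = 1147.38 mV

1147.38 mV


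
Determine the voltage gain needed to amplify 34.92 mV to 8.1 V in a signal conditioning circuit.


Gain = Vout / Vin (converting to same units).
G = 8.1 V / 34.92 mV
G = 8100.0 mV / 34.92 mV
G = 231.96

231.96


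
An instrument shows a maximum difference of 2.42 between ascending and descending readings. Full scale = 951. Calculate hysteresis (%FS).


Hysteresis = (max difference / full scale) * 100%.
H = (2.42 / 951) * 100
H = 0.254 %FS

0.254 %FS


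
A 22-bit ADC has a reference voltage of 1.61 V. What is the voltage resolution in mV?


The resolution (LSB) of an ADC is Vref / 2^n.
LSB = 1.61 / 2^22
LSB = 1.61 / 4194304
LSB = 3.8e-07 V = 0.00038385 mV

0.00038385 mV


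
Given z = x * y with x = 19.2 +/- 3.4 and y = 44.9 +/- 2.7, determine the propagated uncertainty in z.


For a product z = x*y, the relative uncertainty is:
uz/z = sqrt((ux/x)^2 + (uy/y)^2)
Relative uncertainties: ux/x = 3.4/19.2 = 0.177083
uy/y = 2.7/44.9 = 0.060134
z = 19.2 * 44.9 = 862.1
uz = 862.1 * sqrt(0.177083^2 + 0.060134^2) = 161.222

161.222


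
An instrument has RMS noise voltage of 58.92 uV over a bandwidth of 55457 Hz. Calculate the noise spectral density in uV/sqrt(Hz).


Noise spectral density = Vrms / sqrt(BW).
NSD = 58.92 / sqrt(55457)
NSD = 58.92 / 235.4931
NSD = 0.2502 uV/sqrt(Hz)

0.2502 uV/sqrt(Hz)


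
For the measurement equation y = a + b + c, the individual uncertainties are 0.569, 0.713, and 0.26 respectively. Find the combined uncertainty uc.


For a sum of independent quantities, uc = sqrt(u1^2 + u2^2 + u3^2).
uc = sqrt(0.569^2 + 0.713^2 + 0.26^2)
uc = sqrt(0.323761 + 0.508369 + 0.0676)
uc = 0.9485

0.9485


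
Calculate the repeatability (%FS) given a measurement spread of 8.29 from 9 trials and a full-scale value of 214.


Repeatability = (spread / full scale) * 100%.
R = (8.29 / 214) * 100
R = 3.874 %FS

3.874 %FS


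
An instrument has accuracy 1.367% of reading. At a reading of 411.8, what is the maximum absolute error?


Absolute error = (accuracy% / 100) * reading.
Error = (1.367 / 100) * 411.8
Error = 0.01367 * 411.8
Error = 5.6293

5.6293


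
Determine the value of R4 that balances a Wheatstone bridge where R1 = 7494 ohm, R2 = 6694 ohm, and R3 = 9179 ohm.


At balance: R1*R4 = R2*R3, so R4 = R2*R3/R1.
R4 = 6694 * 9179 / 7494
R4 = 61444226 / 7494
R4 = 8199.12 ohm

8199.12 ohm


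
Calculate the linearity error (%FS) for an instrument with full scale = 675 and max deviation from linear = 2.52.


Linearity error = (max deviation / full scale) * 100%.
Linearity = (2.52 / 675) * 100
Linearity = 0.373 %FS

0.373 %FS


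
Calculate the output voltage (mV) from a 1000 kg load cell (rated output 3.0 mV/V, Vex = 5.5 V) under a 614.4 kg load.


Vout = rated_output * Vex * (load / capacity).
Vout = 3.0 * 5.5 * (614.4 / 1000)
Vout = 3.0 * 5.5 * 0.6144
Vout = 10.138 mV

10.138 mV


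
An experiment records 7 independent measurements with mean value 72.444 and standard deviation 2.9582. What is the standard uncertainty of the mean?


The standard uncertainty for Type A evaluation is u = s / sqrt(n).
u = 2.9582 / sqrt(7)
u = 2.9582 / 2.6458
u = 1.1181

1.1181


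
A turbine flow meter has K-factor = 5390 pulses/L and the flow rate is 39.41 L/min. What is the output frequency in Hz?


Frequency = K * Q / 60 (converting L/min to L/s).
f = 5390 * 39.41 / 60
f = 212419.9 / 60
f = 3540.33 Hz

3540.33 Hz


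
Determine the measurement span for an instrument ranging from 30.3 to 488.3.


Span = upper range - lower range.
Span = 488.3 - (30.3)
Span = 458.0

458.0


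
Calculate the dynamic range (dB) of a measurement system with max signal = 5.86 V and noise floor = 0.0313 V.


Dynamic range = 20 * log10(Vmax / Vnoise).
DR = 20 * log10(5.86 / 0.0313)
DR = 20 * log10(187.22)
DR = 45.45 dB

45.45 dB


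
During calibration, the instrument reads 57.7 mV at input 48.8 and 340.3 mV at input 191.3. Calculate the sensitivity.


Sensitivity = (y2 - y1) / (x2 - x1).
S = (340.3 - 57.7) / (191.3 - 48.8)
S = 282.6 / 142.5
S = 1.9832 mV/unit

1.9832 mV/unit


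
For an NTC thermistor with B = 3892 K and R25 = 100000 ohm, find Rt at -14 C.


NTC thermistor equation: Rt = R25 * exp(B * (1/T - 1/T25)).
T in Kelvin: 259.15 K, T25 = 298.15 K
1/T - 1/T25 = 1/259.15 - 1/298.15 = 0.00050475
B * (1/T - 1/T25) = 3892 * 0.00050475 = 1.9645
Rt = 100000 * exp(1.9645) = 713132.6 ohm

713132.6 ohm


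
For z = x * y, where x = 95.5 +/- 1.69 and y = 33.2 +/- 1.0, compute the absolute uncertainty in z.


For a product z = x*y, the relative uncertainty is:
uz/z = sqrt((ux/x)^2 + (uy/y)^2)
Relative uncertainties: ux/x = 1.69/95.5 = 0.017696
uy/y = 1.0/33.2 = 0.03012
z = 95.5 * 33.2 = 3170.6
uz = 3170.6 * sqrt(0.017696^2 + 0.03012^2) = 110.763

110.763


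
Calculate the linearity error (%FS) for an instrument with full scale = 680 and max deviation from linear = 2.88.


Linearity error = (max deviation / full scale) * 100%.
Linearity = (2.88 / 680) * 100
Linearity = 0.424 %FS

0.424 %FS


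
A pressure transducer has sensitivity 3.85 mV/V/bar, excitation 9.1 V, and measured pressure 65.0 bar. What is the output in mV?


Output = sensitivity * Vex * P.
Vout = 3.85 * 9.1 * 65.0
Vout = 35.035 * 65.0
Vout = 2277.27 mV

2277.27 mV


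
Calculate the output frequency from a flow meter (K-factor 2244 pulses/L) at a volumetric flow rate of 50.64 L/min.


Frequency = K * Q / 60 (converting L/min to L/s).
f = 2244 * 50.64 / 60
f = 113636.16 / 60
f = 1893.94 Hz

1893.94 Hz


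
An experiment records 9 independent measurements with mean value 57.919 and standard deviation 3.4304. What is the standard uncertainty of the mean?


The standard uncertainty for Type A evaluation is u = s / sqrt(n).
u = 3.4304 / sqrt(9)
u = 3.4304 / 3.0
u = 1.1435

1.1435


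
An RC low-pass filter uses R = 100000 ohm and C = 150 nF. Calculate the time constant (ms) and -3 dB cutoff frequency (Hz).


Time constant: tau = R * C.
tau = 100000 * 1.50e-07 = 0.015 s
tau = 15.0 ms
Cutoff frequency: fc = 1 / (2*pi*R*C).
fc = 1 / (2*pi*0.015) = 10.61 Hz

tau = 15.0 ms, fc = 10.61 Hz


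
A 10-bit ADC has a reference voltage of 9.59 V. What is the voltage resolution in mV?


The resolution (LSB) of an ADC is Vref / 2^n.
LSB = 9.59 / 2^10
LSB = 9.59 / 1024
LSB = 0.00936523 V = 9.36523438 mV

9.36523438 mV


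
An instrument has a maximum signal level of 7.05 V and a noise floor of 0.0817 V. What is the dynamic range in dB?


Dynamic range = 20 * log10(Vmax / Vnoise).
DR = 20 * log10(7.05 / 0.0817)
DR = 20 * log10(86.29)
DR = 38.72 dB

38.72 dB


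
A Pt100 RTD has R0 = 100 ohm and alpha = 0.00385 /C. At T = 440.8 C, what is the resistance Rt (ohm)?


The RTD equation: Rt = R0 * (1 + alpha * T).
Rt = 100 * (1 + 0.00385 * 440.8)
Rt = 100 * (1 + 1.69708)
Rt = 100 * 2.69708
Rt = 269.708 ohm

269.708 ohm


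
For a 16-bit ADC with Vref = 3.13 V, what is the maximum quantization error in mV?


The maximum quantization error is +/- LSB/2.
LSB = Vref / 2^n = 3.13 / 65536 = 4.776e-05 V
Max error = LSB / 2 = 4.776e-05 / 2 = 2.388e-05 V
Max error = 0.0239 mV

0.0239 mV


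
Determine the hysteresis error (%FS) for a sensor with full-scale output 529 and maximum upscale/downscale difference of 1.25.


Hysteresis = (max difference / full scale) * 100%.
H = (1.25 / 529) * 100
H = 0.236 %FS

0.236 %FS


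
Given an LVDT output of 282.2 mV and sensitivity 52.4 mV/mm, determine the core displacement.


Displacement = Vout / sensitivity.
d = 282.2 / 52.4
d = 5.385 mm

5.385 mm


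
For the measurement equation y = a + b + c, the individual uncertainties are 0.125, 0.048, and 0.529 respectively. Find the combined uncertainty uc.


For a sum of independent quantities, uc = sqrt(u1^2 + u2^2 + u3^2).
uc = sqrt(0.125^2 + 0.048^2 + 0.529^2)
uc = sqrt(0.015625 + 0.002304 + 0.279841)
uc = 0.5457

0.5457


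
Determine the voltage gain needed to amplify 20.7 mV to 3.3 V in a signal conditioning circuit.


Gain = Vout / Vin (converting to same units).
G = 3.3 V / 20.7 mV
G = 3300.0 mV / 20.7 mV
G = 159.42

159.42


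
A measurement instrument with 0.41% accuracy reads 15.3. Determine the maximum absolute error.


Absolute error = (accuracy% / 100) * reading.
Error = (0.41 / 100) * 15.3
Error = 0.0041 * 15.3
Error = 0.0627

0.0627


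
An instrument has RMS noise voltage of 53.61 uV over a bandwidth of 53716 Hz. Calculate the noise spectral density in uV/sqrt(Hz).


Noise spectral density = Vrms / sqrt(BW).
NSD = 53.61 / sqrt(53716)
NSD = 53.61 / 231.7671
NSD = 0.2313 uV/sqrt(Hz)

0.2313 uV/sqrt(Hz)


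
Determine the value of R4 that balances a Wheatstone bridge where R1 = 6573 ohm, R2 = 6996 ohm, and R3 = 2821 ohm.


At balance: R1*R4 = R2*R3, so R4 = R2*R3/R1.
R4 = 6996 * 2821 / 6573
R4 = 19735716 / 6573
R4 = 3002.54 ohm

3002.54 ohm


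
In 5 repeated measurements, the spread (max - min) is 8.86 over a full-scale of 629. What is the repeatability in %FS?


Repeatability = (spread / full scale) * 100%.
R = (8.86 / 629) * 100
R = 1.409 %FS

1.409 %FS


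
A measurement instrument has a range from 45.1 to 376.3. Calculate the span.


Span = upper range - lower range.
Span = 376.3 - (45.1)
Span = 331.2

331.2


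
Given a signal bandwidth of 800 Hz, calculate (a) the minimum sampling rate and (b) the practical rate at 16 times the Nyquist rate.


By Nyquist theorem, fs_min = 2 * fmax.
fs_min = 2 * 800 = 1600 Hz
Practical rate = 16 * fs_min = 16 * 1600 = 25600 Hz

fs_min = 1600 Hz, fs_practical = 25600 Hz


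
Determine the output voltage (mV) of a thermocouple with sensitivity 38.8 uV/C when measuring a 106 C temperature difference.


The thermocouple output V = sensitivity * dT.
V = 38.8 uV/C * 106 C
V = 4112.8 uV
V = 4.113 mV

4.113 mV


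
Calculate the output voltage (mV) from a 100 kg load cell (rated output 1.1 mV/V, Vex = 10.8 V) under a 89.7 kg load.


Vout = rated_output * Vex * (load / capacity).
Vout = 1.1 * 10.8 * (89.7 / 100)
Vout = 1.1 * 10.8 * 0.897
Vout = 10.656 mV

10.656 mV


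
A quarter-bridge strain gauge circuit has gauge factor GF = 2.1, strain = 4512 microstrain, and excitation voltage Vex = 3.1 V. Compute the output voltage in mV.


Quarter bridge output: Vout = (GF * epsilon * Vex) / 4.
Vout = (2.1 * 4512e-6 * 3.1) / 4
Vout = 0.02937312 / 4 V
Vout = 0.00734328 V = 7.3433 mV

7.3433 mV


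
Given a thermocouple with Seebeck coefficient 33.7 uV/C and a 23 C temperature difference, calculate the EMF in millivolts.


The thermocouple output V = sensitivity * dT.
V = 33.7 uV/C * 23 C
V = 775.1 uV
V = 0.775 mV

0.775 mV


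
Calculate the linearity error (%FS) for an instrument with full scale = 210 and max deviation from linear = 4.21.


Linearity error = (max deviation / full scale) * 100%.
Linearity = (4.21 / 210) * 100
Linearity = 2.005 %FS

2.005 %FS


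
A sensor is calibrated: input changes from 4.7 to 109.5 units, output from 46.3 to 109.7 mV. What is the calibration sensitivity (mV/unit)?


Sensitivity = (y2 - y1) / (x2 - x1).
S = (109.7 - 46.3) / (109.5 - 4.7)
S = 63.4 / 104.8
S = 0.605 mV/unit

0.605 mV/unit


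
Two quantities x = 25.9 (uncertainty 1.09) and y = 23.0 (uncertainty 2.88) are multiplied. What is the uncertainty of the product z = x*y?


For a product z = x*y, the relative uncertainty is:
uz/z = sqrt((ux/x)^2 + (uy/y)^2)
Relative uncertainties: ux/x = 1.09/25.9 = 0.042085
uy/y = 2.88/23.0 = 0.125217
z = 25.9 * 23.0 = 595.7
uz = 595.7 * sqrt(0.042085^2 + 0.125217^2) = 78.692

78.692


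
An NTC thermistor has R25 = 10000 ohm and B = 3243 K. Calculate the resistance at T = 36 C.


NTC thermistor equation: Rt = R25 * exp(B * (1/T - 1/T25)).
T in Kelvin: 309.15 K, T25 = 298.15 K
1/T - 1/T25 = 1/309.15 - 1/298.15 = -0.00011934
B * (1/T - 1/T25) = 3243 * -0.00011934 = -0.387
Rt = 10000 * exp(-0.387) = 6790.8 ohm

6790.8 ohm


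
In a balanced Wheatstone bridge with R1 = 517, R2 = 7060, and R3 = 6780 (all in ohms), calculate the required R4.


At balance: R1*R4 = R2*R3, so R4 = R2*R3/R1.
R4 = 7060 * 6780 / 517
R4 = 47866800 / 517
R4 = 92585.69 ohm

92585.69 ohm


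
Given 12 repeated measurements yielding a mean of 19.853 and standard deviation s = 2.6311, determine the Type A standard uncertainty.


The standard uncertainty for Type A evaluation is u = s / sqrt(n).
u = 2.6311 / sqrt(12)
u = 2.6311 / 3.4641
u = 0.7595

0.7595


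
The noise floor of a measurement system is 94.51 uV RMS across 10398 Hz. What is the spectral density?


Noise spectral density = Vrms / sqrt(BW).
NSD = 94.51 / sqrt(10398)
NSD = 94.51 / 101.9706
NSD = 0.9268 uV/sqrt(Hz)

0.9268 uV/sqrt(Hz)


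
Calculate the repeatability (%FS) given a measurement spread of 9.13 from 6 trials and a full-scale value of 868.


Repeatability = (spread / full scale) * 100%.
R = (9.13 / 868) * 100
R = 1.052 %FS

1.052 %FS


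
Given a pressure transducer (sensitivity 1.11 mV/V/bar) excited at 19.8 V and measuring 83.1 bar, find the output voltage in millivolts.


Output = sensitivity * Vex * P.
Vout = 1.11 * 19.8 * 83.1
Vout = 21.978 * 83.1
Vout = 1826.37 mV

1826.37 mV


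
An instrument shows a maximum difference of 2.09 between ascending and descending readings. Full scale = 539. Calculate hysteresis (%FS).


Hysteresis = (max difference / full scale) * 100%.
H = (2.09 / 539) * 100
H = 0.388 %FS

0.388 %FS


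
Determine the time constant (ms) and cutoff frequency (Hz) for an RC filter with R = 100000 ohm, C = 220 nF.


Time constant: tau = R * C.
tau = 100000 * 2.20e-07 = 0.022 s
tau = 22.0 ms
Cutoff frequency: fc = 1 / (2*pi*R*C).
fc = 1 / (2*pi*0.022) = 7.23 Hz

tau = 22.0 ms, fc = 7.23 Hz


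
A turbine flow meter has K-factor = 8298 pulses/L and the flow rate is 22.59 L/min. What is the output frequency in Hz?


Frequency = K * Q / 60 (converting L/min to L/s).
f = 8298 * 22.59 / 60
f = 187451.82 / 60
f = 3124.2 Hz

3124.2 Hz


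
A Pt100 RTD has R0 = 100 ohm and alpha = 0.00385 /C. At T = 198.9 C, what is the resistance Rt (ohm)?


The RTD equation: Rt = R0 * (1 + alpha * T).
Rt = 100 * (1 + 0.00385 * 198.9)
Rt = 100 * (1 + 0.765765)
Rt = 100 * 1.765765
Rt = 176.577 ohm

176.577 ohm


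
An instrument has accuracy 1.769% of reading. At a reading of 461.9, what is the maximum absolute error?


Absolute error = (accuracy% / 100) * reading.
Error = (1.769 / 100) * 461.9
Error = 0.01769 * 461.9
Error = 8.171

8.171


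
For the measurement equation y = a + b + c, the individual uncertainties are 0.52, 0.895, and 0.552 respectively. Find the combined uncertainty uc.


For a sum of independent quantities, uc = sqrt(u1^2 + u2^2 + u3^2).
uc = sqrt(0.52^2 + 0.895^2 + 0.552^2)
uc = sqrt(0.2704 + 0.801025 + 0.304704)
uc = 1.1731

1.1731


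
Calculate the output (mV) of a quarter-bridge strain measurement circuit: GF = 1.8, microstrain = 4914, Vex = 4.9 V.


Quarter bridge output: Vout = (GF * epsilon * Vex) / 4.
Vout = (1.8 * 4914e-6 * 4.9) / 4
Vout = 0.04334148 / 4 V
Vout = 0.01083537 V = 10.8354 mV

10.8354 mV


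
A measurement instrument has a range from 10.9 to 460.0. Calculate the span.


Span = upper range - lower range.
Span = 460.0 - (10.9)
Span = 449.1

449.1


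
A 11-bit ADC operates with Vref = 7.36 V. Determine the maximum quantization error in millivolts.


The maximum quantization error is +/- LSB/2.
LSB = Vref / 2^n = 7.36 / 2048 = 0.00359375 V
Max error = LSB / 2 = 0.00359375 / 2 = 0.00179688 V
Max error = 1.7969 mV

1.7969 mV


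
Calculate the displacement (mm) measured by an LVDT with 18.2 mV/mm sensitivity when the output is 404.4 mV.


Displacement = Vout / sensitivity.
d = 404.4 / 18.2
d = 22.22 mm

22.22 mm


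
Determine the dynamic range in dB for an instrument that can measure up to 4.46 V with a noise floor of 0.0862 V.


Dynamic range = 20 * log10(Vmax / Vnoise).
DR = 20 * log10(4.46 / 0.0862)
DR = 20 * log10(51.74)
DR = 34.28 dB

34.28 dB


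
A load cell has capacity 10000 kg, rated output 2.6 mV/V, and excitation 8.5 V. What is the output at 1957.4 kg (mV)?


Vout = rated_output * Vex * (load / capacity).
Vout = 2.6 * 8.5 * (1957.4 / 10000)
Vout = 2.6 * 8.5 * 0.19574
Vout = 4.326 mV

4.326 mV


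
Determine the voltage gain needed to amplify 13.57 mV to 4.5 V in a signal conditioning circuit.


Gain = Vout / Vin (converting to same units).
G = 4.5 V / 13.57 mV
G = 4500.0 mV / 13.57 mV
G = 331.61

331.61


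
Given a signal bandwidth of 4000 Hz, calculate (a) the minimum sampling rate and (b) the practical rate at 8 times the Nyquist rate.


By Nyquist theorem, fs_min = 2 * fmax.
fs_min = 2 * 4000 = 8000 Hz
Practical rate = 8 * fs_min = 8 * 8000 = 64000 Hz

fs_min = 8000 Hz, fs_practical = 64000 Hz


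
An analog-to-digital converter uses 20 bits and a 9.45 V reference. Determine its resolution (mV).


The resolution (LSB) of an ADC is Vref / 2^n.
LSB = 9.45 / 2^20
LSB = 9.45 / 1048576
LSB = 9.01e-06 V = 0.00901222 mV

0.00901222 mV


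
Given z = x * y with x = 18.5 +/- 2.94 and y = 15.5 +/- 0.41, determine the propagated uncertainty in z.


For a product z = x*y, the relative uncertainty is:
uz/z = sqrt((ux/x)^2 + (uy/y)^2)
Relative uncertainties: ux/x = 2.94/18.5 = 0.158919
uy/y = 0.41/15.5 = 0.026452
z = 18.5 * 15.5 = 286.8
uz = 286.8 * sqrt(0.158919^2 + 0.026452^2) = 46.197

46.197
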